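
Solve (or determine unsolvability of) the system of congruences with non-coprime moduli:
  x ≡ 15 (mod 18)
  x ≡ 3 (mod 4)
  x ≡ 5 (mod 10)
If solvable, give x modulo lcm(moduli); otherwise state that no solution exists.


Moduli 18, 4, 10 are not pairwise coprime, so CRT works modulo lcm(m_i) when all pairwise compatibility conditions hold.
Pairwise compatibility: gcd(m_i, m_j) must divide a_i - a_j for every pair.
Merge one congruence at a time:
  Start: x ≡ 15 (mod 18).
  Combine with x ≡ 3 (mod 4): gcd(18, 4) = 2; 3 - 15 = -12, which IS divisible by 2, so compatible.
    Write x = 15 + 18·t and substitute into x ≡ 3 (mod 4): 18·t ≡ 3 − 15 = -12 (mod 4).
    Divide the congruence (and modulus) by g = 2: 9·t ≡ -6 (mod 2).
    Reduce coefficients mod 2: 1·t ≡ 0 (mod 2).
    So t ≡ 0 (mod 2).
    Then x = 15 + 18·0 = 15, valid modulo lcm(18, 4) = 36: x ≡ 15 (mod 36).
  Combine with x ≡ 5 (mod 10): gcd(36, 10) = 2; 5 - 15 = -10, which IS divisible by 2, so compatible.
    Write x = 15 + 36·t and substitute into x ≡ 5 (mod 10): 36·t ≡ 5 − 15 = -10 (mod 10).
    Divide the congruence (and modulus) by g = 2: 18·t ≡ -5 (mod 5).
    Reduce coefficients mod 5: 3·t ≡ 0 (mod 5).
    The inverse of 3 mod 5 is 2 (since 3·2 = 6 = 1·5 + 1), so t ≡ 2·0 = 0 ≡ 0 (mod 5).
    Then x = 15 + 36·0 = 15, valid modulo lcm(36, 10) = 180: x ≡ 15 (mod 180).
Verify: 15 mod 18 = 15, 15 mod 4 = 3, 15 mod 10 = 5.

x ≡ 15 (mod 180).


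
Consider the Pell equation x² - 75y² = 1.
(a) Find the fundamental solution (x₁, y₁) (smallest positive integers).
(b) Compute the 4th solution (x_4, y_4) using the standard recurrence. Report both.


Step 1: Find the fundamental solution (x₁, y₁) of x² - 75y² = 1.
  Expand √75 as a continued fraction. a₀ = ⌊√75⌋ = 8; iterate m_{k+1} = d_k·a_k − m_k, d_{k+1} = (75 − m_{k+1}²)/d_k, a_{k+1} = ⌊(a₀ + m_{k+1})/d_{k+1}⌋ (starting m₀ = 0, d₀ = 1), with convergents p_k = a_k·p_{k-1} + p_{k-2}, q_k = a_k·q_{k-1} + q_{k-2} (p₋₁ = 1, q₋₁ = 0):
  k = 0: a₀ = 8; p₀/q₀ = 8/1; p₀² − 75·q₀² = 64 − 75 = -11.
  k = 1: m = 8, d = 11, a = ⌊(8 + 8)/11⌋ = 1; p/q = (1·8 + 1)/(1·1 + 0) = 9/1; p² − 75·q² = 81 − 75 = 6.
  k = 2: m = 3, d = 6, a = ⌊(8 + 3)/6⌋ = 1; p/q = (1·9 + 8)/(1·1 + 1) = 17/2; p² − 75·q² = 289 − 300 = -11.
  k = 3: m = 3, d = 11, a = ⌊(8 + 3)/11⌋ = 1; p/q = (1·17 + 9)/(1·2 + 1) = 26/3; p² − 75·q² = 676 − 675 = 1.
  The first convergent with p² − 75·q² = 1 gives the fundamental solution (x₁, y₁) = (26, 3).
Step 2: Apply the recurrence (x_{n+1}, y_{n+1}) = (x₁x_n + 75y₁y_n, x₁y_n + y₁x_n) repeatedly.
  From (x_1, y_1) = (26, 3): x_2 = 26·26 + 75·3·3 = 1351; y_2 = 26·3 + 3·26 = 156.
  From (x_2, y_2) = (1351, 156): x_3 = 26·1351 + 75·3·156 = 70226; y_3 = 26·156 + 3·1351 = 8109.
  From (x_3, y_3) = (70226, 8109): x_4 = 26·70226 + 75·3·8109 = 3650401; y_4 = 26·8109 + 3·70226 = 421512.
Step 3: Verify x_4² - 75·y_4² = 13325427460801 - 13325427460800 = 1 (should be 1). ✓

(x_1, y_1) = (26, 3); (x_4, y_4) = (3650401, 421512).


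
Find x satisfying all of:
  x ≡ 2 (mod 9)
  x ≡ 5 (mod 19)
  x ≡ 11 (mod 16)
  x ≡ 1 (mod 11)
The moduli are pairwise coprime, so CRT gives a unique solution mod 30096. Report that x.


Product of moduli M = 9 · 19 · 16 · 11 = 30096.
Merge one congruence at a time:
  Start: x ≡ 2 (mod 9).
  Combine with x ≡ 5 (mod 19); new modulus lcm = 171.
    Write x = 2 + 9·t and substitute into x ≡ 5 (mod 19): 9·t ≡ 5 − 2 = 3 (mod 19).
    The inverse of 9 mod 19 is 17 (since 9·17 = 153 = 8·19 + 1), so t ≡ 17·3 = 51 ≡ 13 (mod 19).
    Then x = 2 + 9·13 = 119, valid modulo lcm(9, 19) = 171: x ≡ 119 (mod 171).
  Combine with x ≡ 11 (mod 16); new modulus lcm = 2736.
    Write x = 119 + 171·t and substitute into x ≡ 11 (mod 16): 171·t ≡ 11 − 119 = -108 (mod 16).
    Reduce coefficients mod 16: 11·t ≡ 4 (mod 16).
    The inverse of 11 mod 16 is 3 (since 11·3 = 33 = 2·16 + 1), so t ≡ 3·4 = 12 ≡ 12 (mod 16).
    Then x = 119 + 171·12 = 2171, valid modulo lcm(171, 16) = 2736: x ≡ 2171 (mod 2736).
  Combine with x ≡ 1 (mod 11); new modulus lcm = 30096.
    Write x = 2171 + 2736·t and substitute into x ≡ 1 (mod 11): 2736·t ≡ 1 − 2171 = -2170 (mod 11).
    Reduce coefficients mod 11: 8·t ≡ 8 (mod 11).
    The inverse of 8 mod 11 is 7 (since 8·7 = 56 = 5·11 + 1), so t ≡ 7·8 = 56 ≡ 1 (mod 11).
    Then x = 2171 + 2736·1 = 4907, valid modulo lcm(2736, 11) = 30096: x ≡ 4907 (mod 30096).
Verify against each original: 4907 mod 9 = 2, 4907 mod 19 = 5, 4907 mod 16 = 11, 4907 mod 11 = 1.

x ≡ 4907 (mod 30096).


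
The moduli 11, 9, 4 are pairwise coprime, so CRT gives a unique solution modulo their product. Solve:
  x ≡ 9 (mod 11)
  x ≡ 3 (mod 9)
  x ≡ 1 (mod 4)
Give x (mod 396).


Moduli 11, 9, 4 are pairwise coprime; by CRT there is a unique solution modulo M = 11 · 9 · 4 = 396.
Solve pairwise, accumulating the modulus:
  Start with x ≡ 9 (mod 11).
  Combine with x ≡ 3 (mod 9): since gcd(11, 9) = 1, we get a unique residue mod 99.
    Write x = 9 + 11·t and substitute into x ≡ 3 (mod 9): 11·t ≡ 3 − 9 = -6 (mod 9).
    Reduce coefficients mod 9: 2·t ≡ 3 (mod 9).
    The inverse of 2 mod 9 is 5 (since 2·5 = 10 = 1·9 + 1), so t ≡ 5·3 = 15 ≡ 6 (mod 9).
    Then x = 9 + 11·6 = 75, valid modulo lcm(11, 9) = 99: x ≡ 75 (mod 99).
  Combine with x ≡ 1 (mod 4): since gcd(99, 4) = 1, we get a unique residue mod 396.
    Write x = 75 + 99·t and substitute into x ≡ 1 (mod 4): 99·t ≡ 1 − 75 = -74 (mod 4).
    Reduce coefficients mod 4: 3·t ≡ 2 (mod 4).
    The inverse of 3 mod 4 is 3 (since 3·3 = 9 = 2·4 + 1), so t ≡ 3·2 = 6 ≡ 2 (mod 4).
    Then x = 75 + 99·2 = 273, valid modulo lcm(99, 4) = 396: x ≡ 273 (mod 396).
Verify: 273 mod 11 = 9 ✓, 273 mod 9 = 3 ✓, 273 mod 4 = 1 ✓.

x ≡ 273 (mod 396).


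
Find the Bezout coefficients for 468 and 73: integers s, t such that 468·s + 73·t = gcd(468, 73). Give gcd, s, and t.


Euclidean algorithm on (468, 73) — divide until remainder is 0:
  468 = 6 · 73 + 30
  73 = 2 · 30 + 13
  30 = 2 · 13 + 4
  13 = 3 · 4 + 1
  4 = 4 · 1 + 0
gcd(468, 73) = 1.
Track Bezout coefficients alongside the remainders: start with r₀ = 468 = a·1 + b·0 (s = 1, t = 0) and r₁ = 73 = a·0 + b·1 (s = 0, t = 1); each new remainder r_{k+1} = r_{k-1} − q_k·r_k inherits s_{k+1} = s_{k-1} − q_k·s_k, t_{k+1} = t_{k-1} − q_k·t_k, so r_k = a·s_k + b·t_k at every step:
  q = 6: r = 30, s = 1 − 6·0 = 1, t = 0 − 6·1 = -6  (check: 468·1 + 73·(-6) = 30)
  q = 2: r = 13, s = 0 − 2·1 = -2, t = 1 − 2·(-6) = 13  (check: 468·(-2) + 73·13 = 13)
  q = 2: r = 4, s = 1 − 2·(-2) = 5, t = -6 − 2·13 = -32  (check: 468·5 + 73·(-32) = 4)
  q = 3: r = 1, s = -2 − 3·5 = -17, t = 13 − 3·(-32) = 109  (check: 468·(-17) + 73·109 = 1)
The row with r = 1 (the gcd) gives the Bezout coefficients s = -17, t = 109.
Result: 468 · (-17) + 73 · (109) = 1.

gcd(468, 73) = 1; s = -17, t = 109 (check: 468·(-17) + 73·109 = 1).


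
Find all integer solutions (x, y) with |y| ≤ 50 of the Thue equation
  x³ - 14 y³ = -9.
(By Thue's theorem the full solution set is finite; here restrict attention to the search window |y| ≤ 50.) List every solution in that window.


The equation is x³ - 14y³ = -9. For fixed y, x³ = 14·y³ − 9, so a solution requires the RHS to be a perfect cube.
Strategy: iterate y from -50 to 50, compute RHS = 14·y³ − 9, and check whether it is a (positive or negative) perfect cube.
Check small values of y:
  y = 0: RHS = -9 is not a perfect cube.
  y = 1: RHS = 5 is not a perfect cube.
  y = -1: RHS = -23 is not a perfect cube.
  y = 2: RHS = 103 is not a perfect cube.
  y = -2: RHS = -121 is not a perfect cube.
  y = 3: RHS = 369 is not a perfect cube.
  y = -3: RHS = -387 is not a perfect cube.
Continuing the search up to |y| = 50 finds no solutions either.
No (x, y) in the scanned range satisfies the equation.

No integer solutions with |y| ≤ 50.


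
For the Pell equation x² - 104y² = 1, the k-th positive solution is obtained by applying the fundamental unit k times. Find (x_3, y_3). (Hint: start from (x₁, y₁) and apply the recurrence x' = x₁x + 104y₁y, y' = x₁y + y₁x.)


Step 1: Find the fundamental solution (x₁, y₁) of x² - 104y² = 1.
  Expand √104 as a continued fraction. a₀ = ⌊√104⌋ = 10; iterate m_{k+1} = d_k·a_k − m_k, d_{k+1} = (104 − m_{k+1}²)/d_k, a_{k+1} = ⌊(a₀ + m_{k+1})/d_{k+1}⌋ (starting m₀ = 0, d₀ = 1), with convergents p_k = a_k·p_{k-1} + p_{k-2}, q_k = a_k·q_{k-1} + q_{k-2} (p₋₁ = 1, q₋₁ = 0):
  k = 0: a₀ = 10; p₀/q₀ = 10/1; p₀² − 104·q₀² = 100 − 104 = -4.
  k = 1: m = 10, d = 4, a = ⌊(10 + 10)/4⌋ = 5; p/q = (5·10 + 1)/(5·1 + 0) = 51/5; p² − 104·q² = 2601 − 2600 = 1.
  The first convergent with p² − 104·q² = 1 gives the fundamental solution (x₁, y₁) = (51, 5).
Step 2: Apply the recurrence (x_{n+1}, y_{n+1}) = (x₁x_n + 104y₁y_n, x₁y_n + y₁x_n) repeatedly.
  From (x_1, y_1) = (51, 5): x_2 = 51·51 + 104·5·5 = 5201; y_2 = 51·5 + 5·51 = 510.
  From (x_2, y_2) = (5201, 510): x_3 = 51·5201 + 104·5·510 = 530451; y_3 = 51·510 + 5·5201 = 52015.
Step 3: Verify x_3² - 104·y_3² = 281378263401 - 281378263400 = 1 (should be 1). ✓

(x_1, y_1) = (51, 5); (x_3, y_3) = (530451, 52015).


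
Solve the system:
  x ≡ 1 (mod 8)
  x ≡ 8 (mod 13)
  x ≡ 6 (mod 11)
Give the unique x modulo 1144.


Moduli 8, 13, 11 are pairwise coprime; by CRT there is a unique solution modulo M = 8 · 13 · 11 = 1144.
Solve pairwise, accumulating the modulus:
  Start with x ≡ 1 (mod 8).
  Combine with x ≡ 8 (mod 13): since gcd(8, 13) = 1, we get a unique residue mod 104.
    Write x = 1 + 8·t and substitute into x ≡ 8 (mod 13): 8·t ≡ 8 − 1 = 7 (mod 13).
    The inverse of 8 mod 13 is 5 (since 8·5 = 40 = 3·13 + 1), so t ≡ 5·7 = 35 ≡ 9 (mod 13).
    Then x = 1 + 8·9 = 73, valid modulo lcm(8, 13) = 104: x ≡ 73 (mod 104).
  Combine with x ≡ 6 (mod 11): since gcd(104, 11) = 1, we get a unique residue mod 1144.
    Write x = 73 + 104·t and substitute into x ≡ 6 (mod 11): 104·t ≡ 6 − 73 = -67 (mod 11).
    Reduce coefficients mod 11: 5·t ≡ 10 (mod 11).
    The inverse of 5 mod 11 is 9 (since 5·9 = 45 = 4·11 + 1), so t ≡ 9·10 = 90 ≡ 2 (mod 11).
    Then x = 73 + 104·2 = 281, valid modulo lcm(104, 11) = 1144: x ≡ 281 (mod 1144).
Verify: 281 mod 8 = 1 ✓, 281 mod 13 = 8 ✓, 281 mod 11 = 6 ✓.

x ≡ 281 (mod 1144).


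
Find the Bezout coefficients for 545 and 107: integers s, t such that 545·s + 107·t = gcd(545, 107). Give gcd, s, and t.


Euclidean algorithm on (545, 107) — divide until remainder is 0:
  545 = 5 · 107 + 10
  107 = 10 · 10 + 7
  10 = 1 · 7 + 3
  7 = 2 · 3 + 1
  3 = 3 · 1 + 0
gcd(545, 107) = 1.
Track Bezout coefficients alongside the remainders: start with r₀ = 545 = a·1 + b·0 (s = 1, t = 0) and r₁ = 107 = a·0 + b·1 (s = 0, t = 1); each new remainder r_{k+1} = r_{k-1} − q_k·r_k inherits s_{k+1} = s_{k-1} − q_k·s_k, t_{k+1} = t_{k-1} − q_k·t_k, so r_k = a·s_k + b·t_k at every step:
  q = 5: r = 10, s = 1 − 5·0 = 1, t = 0 − 5·1 = -5  (check: 545·1 + 107·(-5) = 10)
  q = 10: r = 7, s = 0 − 10·1 = -10, t = 1 − 10·(-5) = 51  (check: 545·(-10) + 107·51 = 7)
  q = 1: r = 3, s = 1 − 1·(-10) = 11, t = -5 − 1·51 = -56  (check: 545·11 + 107·(-56) = 3)
  q = 2: r = 1, s = -10 − 2·11 = -32, t = 51 − 2·(-56) = 163  (check: 545·(-32) + 107·163 = 1)
The row with r = 1 (the gcd) gives the Bezout coefficients s = -32, t = 163.
Result: 545 · (-32) + 107 · (163) = 1.

gcd(545, 107) = 1; s = -32, t = 163 (check: 545·(-32) + 107·163 = 1).


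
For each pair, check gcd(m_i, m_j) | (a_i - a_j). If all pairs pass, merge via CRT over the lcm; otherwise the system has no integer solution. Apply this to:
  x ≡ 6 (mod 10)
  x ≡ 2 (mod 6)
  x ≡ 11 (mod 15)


Moduli 10, 6, 15 are not pairwise coprime, so CRT works modulo lcm(m_i) when all pairwise compatibility conditions hold.
Pairwise compatibility: gcd(m_i, m_j) must divide a_i - a_j for every pair.
Merge one congruence at a time:
  Start: x ≡ 6 (mod 10).
  Combine with x ≡ 2 (mod 6): gcd(10, 6) = 2; 2 - 6 = -4, which IS divisible by 2, so compatible.
    Write x = 6 + 10·t and substitute into x ≡ 2 (mod 6): 10·t ≡ 2 − 6 = -4 (mod 6).
    Divide the congruence (and modulus) by g = 2: 5·t ≡ -2 (mod 3).
    Reduce coefficients mod 3: 2·t ≡ 1 (mod 3).
    The inverse of 2 mod 3 is 2 (since 2·2 = 4 = 1·3 + 1), so t ≡ 2·1 = 2 ≡ 2 (mod 3).
    Then x = 6 + 10·2 = 26, valid modulo lcm(10, 6) = 30: x ≡ 26 (mod 30).
  Combine with x ≡ 11 (mod 15): gcd(30, 15) = 15; 11 - 26 = -15, which IS divisible by 15, so compatible.
    Write x = 26 + 30·t and substitute into x ≡ 11 (mod 15): 30·t ≡ 11 − 26 = -15 (mod 15).
    Divide the congruence (and modulus) by g = 15: 2·t ≡ -1 (mod 1).
    Modulo 1 every t works; take t = 0.
    Then x = 26 + 30·0 = 26, valid modulo lcm(30, 15) = 30: x ≡ 26 (mod 30).
Verify: 26 mod 10 = 6, 26 mod 6 = 2, 26 mod 15 = 11.

x ≡ 26 (mod 30).


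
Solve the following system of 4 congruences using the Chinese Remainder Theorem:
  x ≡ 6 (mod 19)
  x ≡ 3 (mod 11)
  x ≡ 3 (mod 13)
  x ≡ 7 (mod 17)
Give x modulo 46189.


Product of moduli M = 19 · 11 · 13 · 17 = 46189.
Merge one congruence at a time:
  Start: x ≡ 6 (mod 19).
  Combine with x ≡ 3 (mod 11); new modulus lcm = 209.
    Write x = 6 + 19·t and substitute into x ≡ 3 (mod 11): 19·t ≡ 3 − 6 = -3 (mod 11).
    Reduce coefficients mod 11: 8·t ≡ 8 (mod 11).
    The inverse of 8 mod 11 is 7 (since 8·7 = 56 = 5·11 + 1), so t ≡ 7·8 = 56 ≡ 1 (mod 11).
    Then x = 6 + 19·1 = 25, valid modulo lcm(19, 11) = 209: x ≡ 25 (mod 209).
  Combine with x ≡ 3 (mod 13); new modulus lcm = 2717.
    Write x = 25 + 209·t and substitute into x ≡ 3 (mod 13): 209·t ≡ 3 − 25 = -22 (mod 13).
    Reduce coefficients mod 13: 1·t ≡ 4 (mod 13).
    So t ≡ 4 (mod 13).
    Then x = 25 + 209·4 = 861, valid modulo lcm(209, 13) = 2717: x ≡ 861 (mod 2717).
  Combine with x ≡ 7 (mod 17); new modulus lcm = 46189.
    Write x = 861 + 2717·t and substitute into x ≡ 7 (mod 17): 2717·t ≡ 7 − 861 = -854 (mod 17).
    Reduce coefficients mod 17: 14·t ≡ 13 (mod 17).
    The inverse of 14 mod 17 is 11 (since 14·11 = 154 = 9·17 + 1), so t ≡ 11·13 = 143 ≡ 7 (mod 17).
    Then x = 861 + 2717·7 = 19880, valid modulo lcm(2717, 17) = 46189: x ≡ 19880 (mod 46189).
Verify against each original: 19880 mod 19 = 6, 19880 mod 11 = 3, 19880 mod 13 = 3, 19880 mod 17 = 7.

x ≡ 19880 (mod 46189).


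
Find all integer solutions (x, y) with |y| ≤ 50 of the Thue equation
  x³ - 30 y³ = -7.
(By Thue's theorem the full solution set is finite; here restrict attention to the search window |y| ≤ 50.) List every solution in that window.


The equation is x³ - 30y³ = -7. For fixed y, x³ = 30·y³ − 7, so a solution requires the RHS to be a perfect cube.
Strategy: iterate y from -50 to 50, compute RHS = 30·y³ − 7, and check whether it is a (positive or negative) perfect cube.
Check small values of y:
  y = 0: RHS = -7 is not a perfect cube.
  y = 1: RHS = 23 is not a perfect cube.
  y = -1: RHS = -37 is not a perfect cube.
  y = 2: RHS = 233 is not a perfect cube.
  y = -2: RHS = -247 is not a perfect cube.
  y = 3: RHS = 803 is not a perfect cube.
  y = -3: RHS = -817 is not a perfect cube.
Continuing the search up to |y| = 50 finds no solutions either.
No (x, y) in the scanned range satisfies the equation.

No integer solutions with |y| ≤ 50.


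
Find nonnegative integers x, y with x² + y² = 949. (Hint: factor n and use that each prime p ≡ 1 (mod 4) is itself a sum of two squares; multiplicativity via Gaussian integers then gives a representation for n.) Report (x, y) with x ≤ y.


Step 1: Factor n = 949 = 13 · 73.
Step 2: Check the mod-4 condition on each prime factor: 13 ≡ 1 (mod 4), exponent 1; 73 ≡ 1 (mod 4), exponent 1.
All primes ≡ 3 (mod 4) appear to even exponent (or don't appear), so by the two-squares theorem n IS expressible as a sum of two squares.
Step 3: Build a representation. Here n = 13 · 73 is a product of primes ≡ 1 (mod 4). Each prime p ≡ 1 (mod 4) is itself a sum of two squares; find a² by testing p − a² for a perfect square:
  13: 13 − 1² = 12, 13 − 2² = 9 = 3² ⇒ 13 = 2² + 3².
  73: 73 − 1² = 72, 73 − 2² = 69, 73 − 3² = 64 = 8² ⇒ 73 = 3² + 8².
  Combine using the Brahmagupta–Fibonacci identity (a² + b²)(c² + d²) = (ac − bd)² + (ad + bc)² = (ac + bd)² + (ad − bc)²:
  13 · 73 = 949: from (2² + 3²)(3² + 8²), take (2·3 − 3·8, 2·8 + 3·3) = (6 − 24, 16 + 9) = (-18, 25); dropping signs (only squares matter) gives (18, 25); check 18² + 25² = 324 + 625 = 949 ✓.
Step 4: Order so x ≤ y and verify: 18² + 25² = 324 + 625 = 949 = n. ✓

n = 949 = 18² + 25² (one valid representation with x ≤ y).


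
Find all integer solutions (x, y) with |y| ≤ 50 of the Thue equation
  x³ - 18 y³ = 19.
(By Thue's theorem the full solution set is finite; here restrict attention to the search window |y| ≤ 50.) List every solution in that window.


The equation is x³ - 18y³ = 19. For fixed y, x³ = 18·y³ + 19, so a solution requires the RHS to be a perfect cube.
Strategy: iterate y from -50 to 50, compute RHS = 18·y³ + 19, and check whether it is a (positive or negative) perfect cube.
Check small values of y:
  y = 0: RHS = 19 is not a perfect cube.
  y = 1: RHS = 37 is not a perfect cube.
  y = -1: RHS = 1 = (1)³ ⇒ x = 1 works.
  y = 2: RHS = 163 is not a perfect cube.
  y = -2: RHS = -125 = (-5)³ ⇒ x = -5 works.
  y = 3: RHS = 505 is not a perfect cube.
  y = -3: RHS = -467 is not a perfect cube.
Continuing the search up to |y| = 50 finds no further solutions beyond those listed.
Collected solutions: (1, -1), (-5, -2).

Solutions (with |y| ≤ 50): (1, -1), (-5, -2).


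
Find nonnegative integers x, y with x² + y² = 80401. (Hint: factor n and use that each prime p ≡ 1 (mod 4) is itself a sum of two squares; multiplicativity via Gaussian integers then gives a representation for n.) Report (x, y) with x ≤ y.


Step 1: Factor n = 80401 = 37 · 41 · 53.
Step 2: Check the mod-4 condition on each prime factor: 37 ≡ 1 (mod 4), exponent 1; 41 ≡ 1 (mod 4), exponent 1; 53 ≡ 1 (mod 4), exponent 1.
All primes ≡ 3 (mod 4) appear to even exponent (or don't appear), so by the two-squares theorem n IS expressible as a sum of two squares.
Step 3: Build a representation. Here n = 37 · 41 · 53 is a product of primes ≡ 1 (mod 4). Each prime p ≡ 1 (mod 4) is itself a sum of two squares; find a² by testing p − a² for a perfect square:
  37: 37 − 1² = 36 = 6² ⇒ 37 = 1² + 6².
  41: 41 − 1² = 40, 41 − 2² = 37, 41 − 3² = 32, 41 − 4² = 25 = 5² ⇒ 41 = 4² + 5².
  53: 53 − 1² = 52, 53 − 2² = 49 = 7² ⇒ 53 = 2² + 7².
  Combine using the Brahmagupta–Fibonacci identity (a² + b²)(c² + d²) = (ac − bd)² + (ad + bc)² = (ac + bd)² + (ad − bc)²:
  37 · 41 = 1517: from (1² + 6²)(4² + 5²), take (1·4 − 6·5, 1·5 + 6·4) = (4 − 30, 5 + 24) = (-26, 29); dropping signs (only squares matter) gives (26, 29); check 26² + 29² = 676 + 841 = 1517 ✓.
  1517 · 53 = 80401: from (26² + 29²)(2² + 7²), take (26·2 − 29·7, 26·7 + 29·2) = (52 − 203, 182 + 58) = (-151, 240); dropping signs (only squares matter) gives (151, 240); check 151² + 240² = 22801 + 57600 = 80401 ✓.
Step 4: Order so x ≤ y and verify: 151² + 240² = 22801 + 57600 = 80401 = n. ✓

n = 80401 = 151² + 240² (one valid representation with x ≤ y).


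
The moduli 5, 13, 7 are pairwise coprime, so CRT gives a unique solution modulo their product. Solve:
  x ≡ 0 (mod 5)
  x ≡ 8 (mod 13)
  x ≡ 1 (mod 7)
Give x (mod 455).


Moduli 5, 13, 7 are pairwise coprime; by CRT there is a unique solution modulo M = 5 · 13 · 7 = 455.
Solve pairwise, accumulating the modulus:
  Start with x ≡ 0 (mod 5).
  Combine with x ≡ 8 (mod 13): since gcd(5, 13) = 1, we get a unique residue mod 65.
    Write x = 0 + 5·t and substitute into x ≡ 8 (mod 13): 5·t ≡ 8 − 0 = 8 (mod 13).
    The inverse of 5 mod 13 is 8 (since 5·8 = 40 = 3·13 + 1), so t ≡ 8·8 = 64 ≡ 12 (mod 13).
    Then x = 0 + 5·12 = 60, valid modulo lcm(5, 13) = 65: x ≡ 60 (mod 65).
  Combine with x ≡ 1 (mod 7): since gcd(65, 7) = 1, we get a unique residue mod 455.
    Write x = 60 + 65·t and substitute into x ≡ 1 (mod 7): 65·t ≡ 1 − 60 = -59 (mod 7).
    Reduce coefficients mod 7: 2·t ≡ 4 (mod 7).
    The inverse of 2 mod 7 is 4 (since 2·4 = 8 = 1·7 + 1), so t ≡ 4·4 = 16 ≡ 2 (mod 7).
    Then x = 60 + 65·2 = 190, valid modulo lcm(65, 7) = 455: x ≡ 190 (mod 455).
Verify: 190 mod 5 = 0 ✓, 190 mod 13 = 8 ✓, 190 mod 7 = 1 ✓.

x ≡ 190 (mod 455).


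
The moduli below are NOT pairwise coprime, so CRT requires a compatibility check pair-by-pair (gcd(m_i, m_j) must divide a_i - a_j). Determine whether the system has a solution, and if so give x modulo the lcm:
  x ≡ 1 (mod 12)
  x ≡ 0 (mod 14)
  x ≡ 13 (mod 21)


Moduli 12, 14, 21 are not pairwise coprime, so CRT works modulo lcm(m_i) when all pairwise compatibility conditions hold.
Pairwise compatibility: gcd(m_i, m_j) must divide a_i - a_j for every pair.
Merge one congruence at a time:
  Start: x ≡ 1 (mod 12).
  Combine with x ≡ 0 (mod 14): gcd(12, 14) = 2, and 0 - 1 = -1 is NOT divisible by 2.
    ⇒ system is inconsistent (no integer solution).

No solution (the system is inconsistent).


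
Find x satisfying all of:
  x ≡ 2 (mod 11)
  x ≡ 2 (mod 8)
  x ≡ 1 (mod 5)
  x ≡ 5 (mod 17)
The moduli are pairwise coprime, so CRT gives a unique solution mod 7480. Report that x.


Product of moduli M = 11 · 8 · 5 · 17 = 7480.
Merge one congruence at a time:
  Start: x ≡ 2 (mod 11).
  Combine with x ≡ 2 (mod 8); new modulus lcm = 88.
    Write x = 2 + 11·t and substitute into x ≡ 2 (mod 8): 11·t ≡ 2 − 2 = 0 (mod 8).
    Reduce coefficients mod 8: 3·t ≡ 0 (mod 8).
    The inverse of 3 mod 8 is 3 (since 3·3 = 9 = 1·8 + 1), so t ≡ 3·0 = 0 ≡ 0 (mod 8).
    Then x = 2 + 11·0 = 2, valid modulo lcm(11, 8) = 88: x ≡ 2 (mod 88).
  Combine with x ≡ 1 (mod 5); new modulus lcm = 440.
    Write x = 2 + 88·t and substitute into x ≡ 1 (mod 5): 88·t ≡ 1 − 2 = -1 (mod 5).
    Reduce coefficients mod 5: 3·t ≡ 4 (mod 5).
    The inverse of 3 mod 5 is 2 (since 3·2 = 6 = 1·5 + 1), so t ≡ 2·4 = 8 ≡ 3 (mod 5).
    Then x = 2 + 88·3 = 266, valid modulo lcm(88, 5) = 440: x ≡ 266 (mod 440).
  Combine with x ≡ 5 (mod 17); new modulus lcm = 7480.
    Write x = 266 + 440·t and substitute into x ≡ 5 (mod 17): 440·t ≡ 5 − 266 = -261 (mod 17).
    Reduce coefficients mod 17: 15·t ≡ 11 (mod 17).
    The inverse of 15 mod 17 is 8 (since 15·8 = 120 = 7·17 + 1), so t ≡ 8·11 = 88 ≡ 3 (mod 17).
    Then x = 266 + 440·3 = 1586, valid modulo lcm(440, 17) = 7480: x ≡ 1586 (mod 7480).
Verify against each original: 1586 mod 11 = 2, 1586 mod 8 = 2, 1586 mod 5 = 1, 1586 mod 17 = 5.

x ≡ 1586 (mod 7480).


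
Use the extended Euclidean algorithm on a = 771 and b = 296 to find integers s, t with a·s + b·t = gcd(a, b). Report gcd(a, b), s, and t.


Euclidean algorithm on (771, 296) — divide until remainder is 0:
  771 = 2 · 296 + 179
  296 = 1 · 179 + 117
  179 = 1 · 117 + 62
  117 = 1 · 62 + 55
  62 = 1 · 55 + 7
  55 = 7 · 7 + 6
  7 = 1 · 6 + 1
  6 = 6 · 1 + 0
gcd(771, 296) = 1.
Track Bezout coefficients alongside the remainders: start with r₀ = 771 = a·1 + b·0 (s = 1, t = 0) and r₁ = 296 = a·0 + b·1 (s = 0, t = 1); each new remainder r_{k+1} = r_{k-1} − q_k·r_k inherits s_{k+1} = s_{k-1} − q_k·s_k, t_{k+1} = t_{k-1} − q_k·t_k, so r_k = a·s_k + b·t_k at every step:
  q = 2: r = 179, s = 1 − 2·0 = 1, t = 0 − 2·1 = -2  (check: 771·1 + 296·(-2) = 179)
  q = 1: r = 117, s = 0 − 1·1 = -1, t = 1 − 1·(-2) = 3  (check: 771·(-1) + 296·3 = 117)
  q = 1: r = 62, s = 1 − 1·(-1) = 2, t = -2 − 1·3 = -5  (check: 771·2 + 296·(-5) = 62)
  q = 1: r = 55, s = -1 − 1·2 = -3, t = 3 − 1·(-5) = 8  (check: 771·(-3) + 296·8 = 55)
  q = 1: r = 7, s = 2 − 1·(-3) = 5, t = -5 − 1·8 = -13  (check: 771·5 + 296·(-13) = 7)
  q = 7: r = 6, s = -3 − 7·5 = -38, t = 8 − 7·(-13) = 99  (check: 771·(-38) + 296·99 = 6)
  q = 1: r = 1, s = 5 − 1·(-38) = 43, t = -13 − 1·99 = -112  (check: 771·43 + 296·(-112) = 1)
The row with r = 1 (the gcd) gives the Bezout coefficients s = 43, t = -112.
Result: 771 · (43) + 296 · (-112) = 1.

gcd(771, 296) = 1; s = 43, t = -112 (check: 771·43 + 296·(-112) = 1).


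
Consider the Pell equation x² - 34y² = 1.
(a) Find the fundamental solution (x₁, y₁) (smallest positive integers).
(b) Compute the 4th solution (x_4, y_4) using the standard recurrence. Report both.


Step 1: Find the fundamental solution (x₁, y₁) of x² - 34y² = 1.
  Expand √34 as a continued fraction. a₀ = ⌊√34⌋ = 5; iterate m_{k+1} = d_k·a_k − m_k, d_{k+1} = (34 − m_{k+1}²)/d_k, a_{k+1} = ⌊(a₀ + m_{k+1})/d_{k+1}⌋ (starting m₀ = 0, d₀ = 1), with convergents p_k = a_k·p_{k-1} + p_{k-2}, q_k = a_k·q_{k-1} + q_{k-2} (p₋₁ = 1, q₋₁ = 0):
  k = 0: a₀ = 5; p₀/q₀ = 5/1; p₀² − 34·q₀² = 25 − 34 = -9.
  k = 1: m = 5, d = 9, a = ⌊(5 + 5)/9⌋ = 1; p/q = (1·5 + 1)/(1·1 + 0) = 6/1; p² − 34·q² = 36 − 34 = 2.
  k = 2: m = 4, d = 2, a = ⌊(5 + 4)/2⌋ = 4; p/q = (4·6 + 5)/(4·1 + 1) = 29/5; p² − 34·q² = 841 − 850 = -9.
  k = 3: m = 4, d = 9, a = ⌊(5 + 4)/9⌋ = 1; p/q = (1·29 + 6)/(1·5 + 1) = 35/6; p² − 34·q² = 1225 − 1224 = 1.
  The first convergent with p² − 34·q² = 1 gives the fundamental solution (x₁, y₁) = (35, 6).
Step 2: Apply the recurrence (x_{n+1}, y_{n+1}) = (x₁x_n + 34y₁y_n, x₁y_n + y₁x_n) repeatedly.
  From (x_1, y_1) = (35, 6): x_2 = 35·35 + 34·6·6 = 2449; y_2 = 35·6 + 6·35 = 420.
  From (x_2, y_2) = (2449, 420): x_3 = 35·2449 + 34·6·420 = 171395; y_3 = 35·420 + 6·2449 = 29394.
  From (x_3, y_3) = (171395, 29394): x_4 = 35·171395 + 34·6·29394 = 11995201; y_4 = 35·29394 + 6·171395 = 2057160.
Step 3: Verify x_4² - 34·y_4² = 143884847030401 - 143884847030400 = 1 (should be 1). ✓

(x_1, y_1) = (35, 6); (x_4, y_4) = (11995201, 2057160).


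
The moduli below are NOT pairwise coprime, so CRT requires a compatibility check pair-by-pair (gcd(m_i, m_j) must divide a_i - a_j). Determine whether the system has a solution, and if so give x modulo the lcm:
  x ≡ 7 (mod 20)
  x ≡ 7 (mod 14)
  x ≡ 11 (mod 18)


Moduli 20, 14, 18 are not pairwise coprime, so CRT works modulo lcm(m_i) when all pairwise compatibility conditions hold.
Pairwise compatibility: gcd(m_i, m_j) must divide a_i - a_j for every pair.
Merge one congruence at a time:
  Start: x ≡ 7 (mod 20).
  Combine with x ≡ 7 (mod 14): gcd(20, 14) = 2; 7 - 7 = 0, which IS divisible by 2, so compatible.
    Write x = 7 + 20·t and substitute into x ≡ 7 (mod 14): 20·t ≡ 7 − 7 = 0 (mod 14).
    Divide the congruence (and modulus) by g = 2: 10·t ≡ 0 (mod 7).
    Reduce coefficients mod 7: 3·t ≡ 0 (mod 7).
    The inverse of 3 mod 7 is 5 (since 3·5 = 15 = 2·7 + 1), so t ≡ 5·0 = 0 ≡ 0 (mod 7).
    Then x = 7 + 20·0 = 7, valid modulo lcm(20, 14) = 140: x ≡ 7 (mod 140).
  Combine with x ≡ 11 (mod 18): gcd(140, 18) = 2; 11 - 7 = 4, which IS divisible by 2, so compatible.
    Write x = 7 + 140·t and substitute into x ≡ 11 (mod 18): 140·t ≡ 11 − 7 = 4 (mod 18).
    Divide the congruence (and modulus) by g = 2: 70·t ≡ 2 (mod 9).
    Reduce coefficients mod 9: 7·t ≡ 2 (mod 9).
    The inverse of 7 mod 9 is 4 (since 7·4 = 28 = 3·9 + 1), so t ≡ 4·2 = 8 ≡ 8 (mod 9).
    Then x = 7 + 140·8 = 1127, valid modulo lcm(140, 18) = 1260: x ≡ 1127 (mod 1260).
Verify: 1127 mod 20 = 7, 1127 mod 14 = 7, 1127 mod 18 = 11.

x ≡ 1127 (mod 1260).


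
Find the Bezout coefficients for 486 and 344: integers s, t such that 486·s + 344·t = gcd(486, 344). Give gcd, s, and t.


Euclidean algorithm on (486, 344) — divide until remainder is 0:
  486 = 1 · 344 + 142
  344 = 2 · 142 + 60
  142 = 2 · 60 + 22
  60 = 2 · 22 + 16
  22 = 1 · 16 + 6
  16 = 2 · 6 + 4
  6 = 1 · 4 + 2
  4 = 2 · 2 + 0
gcd(486, 344) = 2.
Track Bezout coefficients alongside the remainders: start with r₀ = 486 = a·1 + b·0 (s = 1, t = 0) and r₁ = 344 = a·0 + b·1 (s = 0, t = 1); each new remainder r_{k+1} = r_{k-1} − q_k·r_k inherits s_{k+1} = s_{k-1} − q_k·s_k, t_{k+1} = t_{k-1} − q_k·t_k, so r_k = a·s_k + b·t_k at every step:
  q = 1: r = 142, s = 1 − 1·0 = 1, t = 0 − 1·1 = -1  (check: 486·1 + 344·(-1) = 142)
  q = 2: r = 60, s = 0 − 2·1 = -2, t = 1 − 2·(-1) = 3  (check: 486·(-2) + 344·3 = 60)
  q = 2: r = 22, s = 1 − 2·(-2) = 5, t = -1 − 2·3 = -7  (check: 486·5 + 344·(-7) = 22)
  q = 2: r = 16, s = -2 − 2·5 = -12, t = 3 − 2·(-7) = 17  (check: 486·(-12) + 344·17 = 16)
  q = 1: r = 6, s = 5 − 1·(-12) = 17, t = -7 − 1·17 = -24  (check: 486·17 + 344·(-24) = 6)
  q = 2: r = 4, s = -12 − 2·17 = -46, t = 17 − 2·(-24) = 65  (check: 486·(-46) + 344·65 = 4)
  q = 1: r = 2, s = 17 − 1·(-46) = 63, t = -24 − 1·65 = -89  (check: 486·63 + 344·(-89) = 2)
The row with r = 2 (the gcd) gives the Bezout coefficients s = 63, t = -89.
Result: 486 · (63) + 344 · (-89) = 2.

gcd(486, 344) = 2; s = 63, t = -89 (check: 486·63 + 344·(-89) = 2).


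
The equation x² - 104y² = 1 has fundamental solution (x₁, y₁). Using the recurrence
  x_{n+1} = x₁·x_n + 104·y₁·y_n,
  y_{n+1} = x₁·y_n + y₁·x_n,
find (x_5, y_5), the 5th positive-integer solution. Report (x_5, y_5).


Step 1: Find the fundamental solution (x₁, y₁) of x² - 104y² = 1.
  Expand √104 as a continued fraction. a₀ = ⌊√104⌋ = 10; iterate m_{k+1} = d_k·a_k − m_k, d_{k+1} = (104 − m_{k+1}²)/d_k, a_{k+1} = ⌊(a₀ + m_{k+1})/d_{k+1}⌋ (starting m₀ = 0, d₀ = 1), with convergents p_k = a_k·p_{k-1} + p_{k-2}, q_k = a_k·q_{k-1} + q_{k-2} (p₋₁ = 1, q₋₁ = 0):
  k = 0: a₀ = 10; p₀/q₀ = 10/1; p₀² − 104·q₀² = 100 − 104 = -4.
  k = 1: m = 10, d = 4, a = ⌊(10 + 10)/4⌋ = 5; p/q = (5·10 + 1)/(5·1 + 0) = 51/5; p² − 104·q² = 2601 − 2600 = 1.
  The first convergent with p² − 104·q² = 1 gives the fundamental solution (x₁, y₁) = (51, 5).
Step 2: Apply the recurrence (x_{n+1}, y_{n+1}) = (x₁x_n + 104y₁y_n, x₁y_n + y₁x_n) repeatedly.
  From (x_1, y_1) = (51, 5): x_2 = 51·51 + 104·5·5 = 5201; y_2 = 51·5 + 5·51 = 510.
  From (x_2, y_2) = (5201, 510): x_3 = 51·5201 + 104·5·510 = 530451; y_3 = 51·510 + 5·5201 = 52015.
  From (x_3, y_3) = (530451, 52015): x_4 = 51·530451 + 104·5·52015 = 54100801; y_4 = 51·52015 + 5·530451 = 5305020.
  From (x_4, y_4) = (54100801, 5305020): x_5 = 51·54100801 + 104·5·5305020 = 5517751251; y_5 = 51·5305020 + 5·54100801 = 541060025.
Step 3: Verify x_5² - 104·y_5² = 30445578867912065001 - 30445578867912065000 = 1 (should be 1). ✓

(x_1, y_1) = (51, 5); (x_5, y_5) = (5517751251, 541060025).


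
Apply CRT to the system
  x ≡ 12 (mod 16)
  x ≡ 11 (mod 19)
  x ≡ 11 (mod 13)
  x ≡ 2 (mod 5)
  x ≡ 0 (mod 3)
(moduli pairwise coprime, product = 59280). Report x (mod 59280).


Product of moduli M = 16 · 19 · 13 · 5 · 3 = 59280.
Merge one congruence at a time:
  Start: x ≡ 12 (mod 16).
  Combine with x ≡ 11 (mod 19); new modulus lcm = 304.
    Write x = 12 + 16·t and substitute into x ≡ 11 (mod 19): 16·t ≡ 11 − 12 = -1 (mod 19).
    Reduce coefficients mod 19: 16·t ≡ 18 (mod 19).
    The inverse of 16 mod 19 is 6 (since 16·6 = 96 = 5·19 + 1), so t ≡ 6·18 = 108 ≡ 13 (mod 19).
    Then x = 12 + 16·13 = 220, valid modulo lcm(16, 19) = 304: x ≡ 220 (mod 304).
  Combine with x ≡ 11 (mod 13); new modulus lcm = 3952.
    Write x = 220 + 304·t and substitute into x ≡ 11 (mod 13): 304·t ≡ 11 − 220 = -209 (mod 13).
    Reduce coefficients mod 13: 5·t ≡ 12 (mod 13).
    The inverse of 5 mod 13 is 8 (since 5·8 = 40 = 3·13 + 1), so t ≡ 8·12 = 96 ≡ 5 (mod 13).
    Then x = 220 + 304·5 = 1740, valid modulo lcm(304, 13) = 3952: x ≡ 1740 (mod 3952).
  Combine with x ≡ 2 (mod 5); new modulus lcm = 19760.
    Write x = 1740 + 3952·t and substitute into x ≡ 2 (mod 5): 3952·t ≡ 2 − 1740 = -1738 (mod 5).
    Reduce coefficients mod 5: 2·t ≡ 2 (mod 5).
    The inverse of 2 mod 5 is 3 (since 2·3 = 6 = 1·5 + 1), so t ≡ 3·2 = 6 ≡ 1 (mod 5).
    Then x = 1740 + 3952·1 = 5692, valid modulo lcm(3952, 5) = 19760: x ≡ 5692 (mod 19760).
  Combine with x ≡ 0 (mod 3); new modulus lcm = 59280.
    Write x = 5692 + 19760·t and substitute into x ≡ 0 (mod 3): 19760·t ≡ 0 − 5692 = -5692 (mod 3).
    Reduce coefficients mod 3: 2·t ≡ 2 (mod 3).
    The inverse of 2 mod 3 is 2 (since 2·2 = 4 = 1·3 + 1), so t ≡ 2·2 = 4 ≡ 1 (mod 3).
    Then x = 5692 + 19760·1 = 25452, valid modulo lcm(19760, 3) = 59280: x ≡ 25452 (mod 59280).
Verify against each original: 25452 mod 16 = 12, 25452 mod 19 = 11, 25452 mod 13 = 11, 25452 mod 5 = 2, 25452 mod 3 = 0.

x ≡ 25452 (mod 59280).


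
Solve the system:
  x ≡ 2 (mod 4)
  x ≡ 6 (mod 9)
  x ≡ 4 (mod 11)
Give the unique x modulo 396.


Moduli 4, 9, 11 are pairwise coprime; by CRT there is a unique solution modulo M = 4 · 9 · 11 = 396.
Solve pairwise, accumulating the modulus:
  Start with x ≡ 2 (mod 4).
  Combine with x ≡ 6 (mod 9): since gcd(4, 9) = 1, we get a unique residue mod 36.
    Write x = 2 + 4·t and substitute into x ≡ 6 (mod 9): 4·t ≡ 6 − 2 = 4 (mod 9).
    The inverse of 4 mod 9 is 7 (since 4·7 = 28 = 3·9 + 1), so t ≡ 7·4 = 28 ≡ 1 (mod 9).
    Then x = 2 + 4·1 = 6, valid modulo lcm(4, 9) = 36: x ≡ 6 (mod 36).
  Combine with x ≡ 4 (mod 11): since gcd(36, 11) = 1, we get a unique residue mod 396.
    Write x = 6 + 36·t and substitute into x ≡ 4 (mod 11): 36·t ≡ 4 − 6 = -2 (mod 11).
    Reduce coefficients mod 11: 3·t ≡ 9 (mod 11).
    The inverse of 3 mod 11 is 4 (since 3·4 = 12 = 1·11 + 1), so t ≡ 4·9 = 36 ≡ 3 (mod 11).
    Then x = 6 + 36·3 = 114, valid modulo lcm(36, 11) = 396: x ≡ 114 (mod 396).
Verify: 114 mod 4 = 2 ✓, 114 mod 9 = 6 ✓, 114 mod 11 = 4 ✓.

x ≡ 114 (mod 396).


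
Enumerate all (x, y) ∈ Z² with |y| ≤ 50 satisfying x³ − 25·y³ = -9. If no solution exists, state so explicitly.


The equation is x³ - 25y³ = -9. For fixed y, x³ = 25·y³ − 9, so a solution requires the RHS to be a perfect cube.
Strategy: iterate y from -50 to 50, compute RHS = 25·y³ − 9, and check whether it is a (positive or negative) perfect cube.
Check small values of y:
  y = 0: RHS = -9 is not a perfect cube.
  y = 1: RHS = 16 is not a perfect cube.
  y = -1: RHS = -34 is not a perfect cube.
  y = 2: RHS = 191 is not a perfect cube.
  y = -2: RHS = -209 is not a perfect cube.
  y = 3: RHS = 666 is not a perfect cube.
  y = -3: RHS = -684 is not a perfect cube.
Continuing the search up to |y| = 50 finds no solutions either.
No (x, y) in the scanned range satisfies the equation.

No integer solutions with |y| ≤ 50.


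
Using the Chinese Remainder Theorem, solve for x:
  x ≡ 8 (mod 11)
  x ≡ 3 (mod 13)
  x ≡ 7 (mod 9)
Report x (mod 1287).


Moduli 11, 13, 9 are pairwise coprime; by CRT there is a unique solution modulo M = 11 · 13 · 9 = 1287.
Solve pairwise, accumulating the modulus:
  Start with x ≡ 8 (mod 11).
  Combine with x ≡ 3 (mod 13): since gcd(11, 13) = 1, we get a unique residue mod 143.
    Write x = 8 + 11·t and substitute into x ≡ 3 (mod 13): 11·t ≡ 3 − 8 = -5 (mod 13).
    Reduce coefficients mod 13: 11·t ≡ 8 (mod 13).
    The inverse of 11 mod 13 is 6 (since 11·6 = 66 = 5·13 + 1), so t ≡ 6·8 = 48 ≡ 9 (mod 13).
    Then x = 8 + 11·9 = 107, valid modulo lcm(11, 13) = 143: x ≡ 107 (mod 143).
  Combine with x ≡ 7 (mod 9): since gcd(143, 9) = 1, we get a unique residue mod 1287.
    Write x = 107 + 143·t and substitute into x ≡ 7 (mod 9): 143·t ≡ 7 − 107 = -100 (mod 9).
    Reduce coefficients mod 9: 8·t ≡ 8 (mod 9).
    The inverse of 8 mod 9 is 8 (since 8·8 = 64 = 7·9 + 1), so t ≡ 8·8 = 64 ≡ 1 (mod 9).
    Then x = 107 + 143·1 = 250, valid modulo lcm(143, 9) = 1287: x ≡ 250 (mod 1287).
Verify: 250 mod 11 = 8 ✓, 250 mod 13 = 3 ✓, 250 mod 9 = 7 ✓.

x ≡ 250 (mod 1287).


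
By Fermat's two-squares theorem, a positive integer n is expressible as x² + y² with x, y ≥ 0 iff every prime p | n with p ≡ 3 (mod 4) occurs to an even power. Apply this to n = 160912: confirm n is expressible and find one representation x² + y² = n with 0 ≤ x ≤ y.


Step 1: Factor n = 160912 = 2^4 · 89 · 113.
Step 2: Check the mod-4 condition on each prime factor: 2 = 2 (special); 89 ≡ 1 (mod 4), exponent 1; 113 ≡ 1 (mod 4), exponent 1.
All primes ≡ 3 (mod 4) appear to even exponent (or don't appear), so by the two-squares theorem n IS expressible as a sum of two squares.
Step 3: Build a representation. Group n = k² · m with k = 4 and m = 89 · 113 = 10057 (a product of primes ≡ 1 (mod 4)); a representation of m scales to one of n via (k·x)² + (k·y)² = k²(x² + y²). Each prime p ≡ 1 (mod 4) is itself a sum of two squares; find a² by testing p − a² for a perfect square:
  89: 89 − 1² = 88, 89 − 2² = 85, 89 − 3² = 80, 89 − 4² = 73, 89 − 5² = 64 = 8² ⇒ 89 = 5² + 8².
  113: 113 − 1² = 112, 113 − 2² = 109, 113 − 3² = 104, 113 − 4² = 97, 113 − 5² = 88, 113 − 6² = 77, 113 − 7² = 64 = 8² ⇒ 113 = 7² + 8².
  Combine using the Brahmagupta–Fibonacci identity (a² + b²)(c² + d²) = (ac − bd)² + (ad + bc)² = (ac + bd)² + (ad − bc)²:
  89 · 113 = 10057: from (5² + 8²)(7² + 8²), take (5·7 − 8·8, 5·8 + 8·7) = (35 − 64, 40 + 56) = (-29, 96); dropping signs (only squares matter) gives (29, 96); check 29² + 96² = 841 + 9216 = 10057 ✓.
  Scale by k = 4: (4·29, 4·96) = (116, 384).
Step 4: Order so x ≤ y and verify: 116² + 384² = 13456 + 147456 = 160912 = n. ✓

n = 160912 = 116² + 384² (one valid representation with x ≤ y).


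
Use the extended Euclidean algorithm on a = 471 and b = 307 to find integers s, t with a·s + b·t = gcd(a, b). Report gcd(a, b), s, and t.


Euclidean algorithm on (471, 307) — divide until remainder is 0:
  471 = 1 · 307 + 164
  307 = 1 · 164 + 143
  164 = 1 · 143 + 21
  143 = 6 · 21 + 17
  21 = 1 · 17 + 4
  17 = 4 · 4 + 1
  4 = 4 · 1 + 0
gcd(471, 307) = 1.
Track Bezout coefficients alongside the remainders: start with r₀ = 471 = a·1 + b·0 (s = 1, t = 0) and r₁ = 307 = a·0 + b·1 (s = 0, t = 1); each new remainder r_{k+1} = r_{k-1} − q_k·r_k inherits s_{k+1} = s_{k-1} − q_k·s_k, t_{k+1} = t_{k-1} − q_k·t_k, so r_k = a·s_k + b·t_k at every step:
  q = 1: r = 164, s = 1 − 1·0 = 1, t = 0 − 1·1 = -1  (check: 471·1 + 307·(-1) = 164)
  q = 1: r = 143, s = 0 − 1·1 = -1, t = 1 − 1·(-1) = 2  (check: 471·(-1) + 307·2 = 143)
  q = 1: r = 21, s = 1 − 1·(-1) = 2, t = -1 − 1·2 = -3  (check: 471·2 + 307·(-3) = 21)
  q = 6: r = 17, s = -1 − 6·2 = -13, t = 2 − 6·(-3) = 20  (check: 471·(-13) + 307·20 = 17)
  q = 1: r = 4, s = 2 − 1·(-13) = 15, t = -3 − 1·20 = -23  (check: 471·15 + 307·(-23) = 4)
  q = 4: r = 1, s = -13 − 4·15 = -73, t = 20 − 4·(-23) = 112  (check: 471·(-73) + 307·112 = 1)
The row with r = 1 (the gcd) gives the Bezout coefficients s = -73, t = 112.
Result: 471 · (-73) + 307 · (112) = 1.

gcd(471, 307) = 1; s = -73, t = 112 (check: 471·(-73) + 307·112 = 1).


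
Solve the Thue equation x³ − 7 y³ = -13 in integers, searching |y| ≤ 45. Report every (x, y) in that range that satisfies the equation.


The equation is x³ - 7y³ = -13. For fixed y, x³ = 7·y³ − 13, so a solution requires the RHS to be a perfect cube.
Strategy: iterate y from -45 to 45, compute RHS = 7·y³ − 13, and check whether it is a (positive or negative) perfect cube.
Check small values of y:
  y = 0: RHS = -13 is not a perfect cube.
  y = 1: RHS = -6 is not a perfect cube.
  y = -1: RHS = -20 is not a perfect cube.
  y = 2: RHS = 43 is not a perfect cube.
  y = -2: RHS = -69 is not a perfect cube.
  y = 3: RHS = 176 is not a perfect cube.
  y = -3: RHS = -202 is not a perfect cube.
Continuing the search up to |y| = 45 finds no solutions either.
No (x, y) in the scanned range satisfies the equation.

No integer solutions with |y| ≤ 45.
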